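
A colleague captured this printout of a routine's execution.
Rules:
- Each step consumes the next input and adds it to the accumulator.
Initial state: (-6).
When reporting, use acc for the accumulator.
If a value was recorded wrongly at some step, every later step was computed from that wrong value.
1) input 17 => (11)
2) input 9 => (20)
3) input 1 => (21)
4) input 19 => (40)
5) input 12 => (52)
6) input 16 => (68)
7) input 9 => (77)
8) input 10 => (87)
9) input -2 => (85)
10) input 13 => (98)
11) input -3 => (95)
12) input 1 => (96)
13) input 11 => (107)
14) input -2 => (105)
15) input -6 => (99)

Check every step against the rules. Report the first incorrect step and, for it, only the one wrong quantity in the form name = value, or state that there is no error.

step 1: acc = -6 + 17 = 11 -> verified
step 2: acc = 11 + 9 = 20 -> exactly as logged
step 3: acc = 20 + 1 = 21 -> consistent with the printout
step 4: acc = 21 + 19 = 40 -> matches
step 5: acc = 40 + 12 = 52 -> in agreement
step 6: acc = 52 + 16 = 68 -> confirmed correct
step 7: acc = 68 + 9 = 77 -> matches
step 8: acc = 77 + 10 = 87 -> matches
step 9: acc = 87 + -2 = 85 -> checks out
step 10: acc = 85 + 13 = 98 -> exactly as logged
step 11: acc = 98 + -3 = 95 -> agrees with the printout
step 12: acc = 95 + 1 = 96 -> exactly as logged
step 13: acc = 96 + 11 = 107 -> consistent with the printout
step 14: acc = 107 + -2 = 105 -> agrees with the printout
step 15: acc = 105 + -6 = 99 -> exactly as logged
No step deviates from the rules.

no error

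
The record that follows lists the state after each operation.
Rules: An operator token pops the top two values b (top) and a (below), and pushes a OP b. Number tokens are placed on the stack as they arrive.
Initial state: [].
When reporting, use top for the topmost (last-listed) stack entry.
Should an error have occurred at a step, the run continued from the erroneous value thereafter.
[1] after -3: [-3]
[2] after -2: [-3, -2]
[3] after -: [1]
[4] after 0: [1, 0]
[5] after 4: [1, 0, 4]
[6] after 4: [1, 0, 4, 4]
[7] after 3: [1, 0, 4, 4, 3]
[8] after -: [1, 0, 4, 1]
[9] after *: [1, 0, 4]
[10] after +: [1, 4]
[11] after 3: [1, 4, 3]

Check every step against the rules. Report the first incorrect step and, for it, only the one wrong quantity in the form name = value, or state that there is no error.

Recomputing the run from the initial state:
step 1: [-3]
step 2: [-3, -2]
step 3: [-1]
step 4: [-1, 0]
step 5: [-1, 0, 4]
step 6: [-1, 0, 4, 4]
step 7: [-1, 0, 4, 4, 3]
step 8: [-1, 0, 4, 1]
step 9: [-1, 0, 4]
step 10: [-1, 4]
step 11: [-1, 4, 3]
The first disagreement with the record is at step 3, where the value should be top = -1.

step 3, top = -1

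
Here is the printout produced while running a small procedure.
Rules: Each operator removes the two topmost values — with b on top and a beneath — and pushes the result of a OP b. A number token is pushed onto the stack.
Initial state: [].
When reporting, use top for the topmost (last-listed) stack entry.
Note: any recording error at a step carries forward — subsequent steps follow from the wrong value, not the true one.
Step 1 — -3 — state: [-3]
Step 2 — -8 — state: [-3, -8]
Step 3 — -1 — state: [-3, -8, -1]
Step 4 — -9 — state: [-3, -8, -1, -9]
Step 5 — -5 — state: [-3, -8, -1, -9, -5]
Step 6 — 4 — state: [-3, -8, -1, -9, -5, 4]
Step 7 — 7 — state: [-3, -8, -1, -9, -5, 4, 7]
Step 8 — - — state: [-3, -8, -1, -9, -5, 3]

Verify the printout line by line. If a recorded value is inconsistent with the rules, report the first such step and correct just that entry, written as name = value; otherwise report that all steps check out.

step 8, top = -3

Recomputing the run from the initial state:
step 1: [-3]
step 2: [-3, -8]
step 3: [-3, -8, -1]
step 4: [-3, -8, -1, -9]
step 5: [-3, -8, -1, -9, -5]
step 6: [-3, -8, -1, -9, -5, 4]
step 7: [-3, -8, -1, -9, -5, 4, 7]
step 8: [-3, -8, -1, -9, -5, -3]
The first disagreement with the printout is at step 8, where the value should be top = -3.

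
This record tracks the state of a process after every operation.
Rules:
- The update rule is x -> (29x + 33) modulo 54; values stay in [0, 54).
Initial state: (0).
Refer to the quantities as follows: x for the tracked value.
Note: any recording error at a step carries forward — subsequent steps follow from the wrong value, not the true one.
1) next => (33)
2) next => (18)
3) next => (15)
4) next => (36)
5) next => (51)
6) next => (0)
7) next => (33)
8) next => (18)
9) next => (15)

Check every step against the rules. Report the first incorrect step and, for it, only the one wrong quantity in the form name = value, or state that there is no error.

step 1: x = (29*0 + 33) mod 54 = 33 -> confirmed correct
step 2: x = (29*33 + 33) mod 54 = 18 -> checks out
step 3: x = (29*18 + 33) mod 54 = 15 -> verified
step 4: x = (29*15 + 33) mod 54 = 36 -> agrees with the record
step 5: x = (29*36 + 33) mod 54 = 51 -> exactly as logged
step 6: x = (29*51 + 33) mod 54 = 0 -> matches
step 7: x = (29*0 + 33) mod 54 = 33 -> consistent with the record
step 8: x = (29*33 + 33) mod 54 = 18 -> matches
step 9: x = (29*18 + 33) mod 54 = 15 -> checks out
All entries verified; no error found.

no error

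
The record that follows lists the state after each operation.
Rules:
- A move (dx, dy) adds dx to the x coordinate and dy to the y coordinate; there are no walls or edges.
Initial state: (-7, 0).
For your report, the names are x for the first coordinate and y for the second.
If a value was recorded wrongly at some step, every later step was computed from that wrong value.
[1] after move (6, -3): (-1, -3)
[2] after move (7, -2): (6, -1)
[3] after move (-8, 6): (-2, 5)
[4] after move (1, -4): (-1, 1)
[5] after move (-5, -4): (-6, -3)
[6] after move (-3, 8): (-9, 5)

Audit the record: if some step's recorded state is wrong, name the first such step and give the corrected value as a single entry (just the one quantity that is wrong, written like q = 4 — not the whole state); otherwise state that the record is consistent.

Recomputing the run from the initial state:
step 1: x = -1, y = -3
step 2: x = 6, y = -5
step 3: x = -2, y = 1
step 4: x = -1, y = -3
step 5: x = -6, y = -7
step 6: x = -9, y = 1
The first disagreement with the record is at step 2, where the value should be y = -5.

step 2, y = -5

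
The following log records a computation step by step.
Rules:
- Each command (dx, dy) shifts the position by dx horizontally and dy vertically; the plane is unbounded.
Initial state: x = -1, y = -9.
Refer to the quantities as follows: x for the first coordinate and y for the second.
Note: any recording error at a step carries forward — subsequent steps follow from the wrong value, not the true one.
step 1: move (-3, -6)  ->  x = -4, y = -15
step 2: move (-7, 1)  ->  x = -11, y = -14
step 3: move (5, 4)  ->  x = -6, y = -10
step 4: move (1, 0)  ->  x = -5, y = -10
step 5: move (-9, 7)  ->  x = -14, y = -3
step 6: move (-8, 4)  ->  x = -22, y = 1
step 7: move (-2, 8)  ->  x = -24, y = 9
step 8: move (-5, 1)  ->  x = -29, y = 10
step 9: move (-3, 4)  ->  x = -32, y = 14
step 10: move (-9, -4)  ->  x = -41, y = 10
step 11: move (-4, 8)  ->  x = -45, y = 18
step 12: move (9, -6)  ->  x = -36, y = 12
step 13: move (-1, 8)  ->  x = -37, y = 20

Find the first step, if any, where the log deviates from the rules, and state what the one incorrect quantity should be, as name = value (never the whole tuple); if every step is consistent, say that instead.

no error

Recomputing the run from the initial state:
step 1: x = -4, y = -15
step 2: x = -11, y = -14
step 3: x = -6, y = -10
step 4: x = -5, y = -10
step 5: x = -14, y = -3
step 6: x = -22, y = 1
step 7: x = -24, y = 9
step 8: x = -29, y = 10
step 9: x = -32, y = 14
step 10: x = -41, y = 10
step 11: x = -45, y = 18
step 12: x = -36, y = 12
step 13: x = -37, y = 20
This matches the log at every step.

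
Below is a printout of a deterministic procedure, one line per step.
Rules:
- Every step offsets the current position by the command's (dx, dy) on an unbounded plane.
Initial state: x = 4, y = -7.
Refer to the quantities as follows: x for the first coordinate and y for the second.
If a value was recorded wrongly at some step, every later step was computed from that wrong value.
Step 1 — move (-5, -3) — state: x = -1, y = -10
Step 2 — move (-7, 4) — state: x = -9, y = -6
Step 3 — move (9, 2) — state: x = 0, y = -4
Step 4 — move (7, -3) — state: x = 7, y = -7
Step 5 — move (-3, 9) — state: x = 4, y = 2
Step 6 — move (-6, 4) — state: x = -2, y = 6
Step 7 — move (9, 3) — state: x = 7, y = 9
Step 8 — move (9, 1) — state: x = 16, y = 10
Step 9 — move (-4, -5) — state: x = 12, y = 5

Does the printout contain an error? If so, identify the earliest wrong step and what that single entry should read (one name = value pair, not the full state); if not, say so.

step 2, x = -8

Step 1: x = 4 + (-5) = -1, y = -7 + (-3) = -10 — same as recorded.
Step 2: x = -1 + (-7) = -8, y = -10 + (4) = -6 — a discrepancy with the printout.
The earliest wrong entry is at step 2: it should read x = -8.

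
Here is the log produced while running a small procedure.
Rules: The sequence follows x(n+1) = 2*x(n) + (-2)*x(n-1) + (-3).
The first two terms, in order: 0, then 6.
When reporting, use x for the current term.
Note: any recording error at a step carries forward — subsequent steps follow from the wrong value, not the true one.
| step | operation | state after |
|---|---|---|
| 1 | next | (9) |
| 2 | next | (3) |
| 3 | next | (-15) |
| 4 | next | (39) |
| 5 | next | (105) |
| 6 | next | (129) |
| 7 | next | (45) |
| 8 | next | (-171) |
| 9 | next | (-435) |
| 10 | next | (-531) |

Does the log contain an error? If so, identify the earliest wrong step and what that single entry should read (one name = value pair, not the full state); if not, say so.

Recomputing the run from the initial state:
step 1: x = 9
step 2: x = 3
step 3: x = -15
step 4: x = -39
step 5: x = -51
step 6: x = -27
step 7: x = 45
step 8: x = 141
step 9: x = 189
step 10: x = 93
The first disagreement with the log is at step 4, where the value should be x = -39.

step 4, x = -39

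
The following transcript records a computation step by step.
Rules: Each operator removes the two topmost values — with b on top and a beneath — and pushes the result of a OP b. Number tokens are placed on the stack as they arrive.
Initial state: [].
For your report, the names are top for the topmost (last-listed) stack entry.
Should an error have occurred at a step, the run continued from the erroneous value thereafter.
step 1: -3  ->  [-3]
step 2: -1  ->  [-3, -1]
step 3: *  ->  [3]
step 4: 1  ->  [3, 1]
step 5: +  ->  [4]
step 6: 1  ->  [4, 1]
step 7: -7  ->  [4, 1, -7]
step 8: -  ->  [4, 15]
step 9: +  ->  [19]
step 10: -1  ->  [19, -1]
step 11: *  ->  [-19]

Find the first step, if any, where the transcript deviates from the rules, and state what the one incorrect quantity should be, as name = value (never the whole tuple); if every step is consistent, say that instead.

step 8, top = 8

step 1: push -3: top = -3 -> agrees with the transcript
step 2: push -1: top = -1 -> matches
step 3: -3 * -1 = 3 -> matches
step 4: push 1: top = 1 -> checks out
step 5: 3 + 1 = 4 -> consistent with the transcript
step 6: push 1: top = 1 -> in agreement
step 7: push -7: top = -7 -> consistent with the transcript
step 8: 1 - -7 = 8 -> the recorded entry deviates here
First deviation found at step 8; the corrected entry is top = 8.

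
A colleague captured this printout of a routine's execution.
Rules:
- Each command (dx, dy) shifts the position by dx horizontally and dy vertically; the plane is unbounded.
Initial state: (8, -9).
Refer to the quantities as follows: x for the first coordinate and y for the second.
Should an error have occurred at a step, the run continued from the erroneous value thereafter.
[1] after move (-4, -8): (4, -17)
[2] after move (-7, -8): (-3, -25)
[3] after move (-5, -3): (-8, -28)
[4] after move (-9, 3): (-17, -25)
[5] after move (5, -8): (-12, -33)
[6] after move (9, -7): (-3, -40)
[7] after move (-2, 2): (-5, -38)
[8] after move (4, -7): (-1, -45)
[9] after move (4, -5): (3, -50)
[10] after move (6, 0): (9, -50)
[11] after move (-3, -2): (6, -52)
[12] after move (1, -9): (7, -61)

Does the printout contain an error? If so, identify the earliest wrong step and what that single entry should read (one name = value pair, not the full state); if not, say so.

Recomputing the run from the initial state:
step 1: x = 4, y = -17
step 2: x = -3, y = -25
step 3: x = -8, y = -28
step 4: x = -17, y = -25
step 5: x = -12, y = -33
step 6: x = -3, y = -40
step 7: x = -5, y = -38
step 8: x = -1, y = -45
step 9: x = 3, y = -50
step 10: x = 9, y = -50
step 11: x = 6, y = -52
step 12: x = 7, y = -61
This matches the printout at every step.

no error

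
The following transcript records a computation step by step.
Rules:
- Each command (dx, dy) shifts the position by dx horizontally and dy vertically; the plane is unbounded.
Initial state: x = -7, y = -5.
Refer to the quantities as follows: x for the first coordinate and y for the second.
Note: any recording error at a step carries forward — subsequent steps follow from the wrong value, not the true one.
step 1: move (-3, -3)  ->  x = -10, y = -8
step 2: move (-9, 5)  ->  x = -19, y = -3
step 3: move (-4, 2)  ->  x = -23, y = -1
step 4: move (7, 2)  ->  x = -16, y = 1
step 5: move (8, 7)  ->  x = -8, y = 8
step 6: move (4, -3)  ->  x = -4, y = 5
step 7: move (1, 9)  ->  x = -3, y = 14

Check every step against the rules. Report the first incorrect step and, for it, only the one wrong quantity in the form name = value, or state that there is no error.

no error

Step 1: x = -7 + (-3) = -10, y = -5 + (-3) = -8 — consistent with the transcript.
Step 2: x = -10 + (-9) = -19, y = -8 + (5) = -3 — confirmed correct.
Step 3: x = -19 + (-4) = -23, y = -3 + (2) = -1 — verified.
Step 4: x = -23 + (7) = -16, y = -1 + (2) = 1 — same as recorded.
Step 5: x = -16 + (8) = -8, y = 1 + (7) = 8 — consistent with the transcript.
Step 6: x = -8 + (4) = -4, y = 8 + (-3) = 5 — exactly as logged.
Step 7: x = -4 + (1) = -3, y = 5 + (9) = 14 — checks out.
All steps check out; nothing to correct.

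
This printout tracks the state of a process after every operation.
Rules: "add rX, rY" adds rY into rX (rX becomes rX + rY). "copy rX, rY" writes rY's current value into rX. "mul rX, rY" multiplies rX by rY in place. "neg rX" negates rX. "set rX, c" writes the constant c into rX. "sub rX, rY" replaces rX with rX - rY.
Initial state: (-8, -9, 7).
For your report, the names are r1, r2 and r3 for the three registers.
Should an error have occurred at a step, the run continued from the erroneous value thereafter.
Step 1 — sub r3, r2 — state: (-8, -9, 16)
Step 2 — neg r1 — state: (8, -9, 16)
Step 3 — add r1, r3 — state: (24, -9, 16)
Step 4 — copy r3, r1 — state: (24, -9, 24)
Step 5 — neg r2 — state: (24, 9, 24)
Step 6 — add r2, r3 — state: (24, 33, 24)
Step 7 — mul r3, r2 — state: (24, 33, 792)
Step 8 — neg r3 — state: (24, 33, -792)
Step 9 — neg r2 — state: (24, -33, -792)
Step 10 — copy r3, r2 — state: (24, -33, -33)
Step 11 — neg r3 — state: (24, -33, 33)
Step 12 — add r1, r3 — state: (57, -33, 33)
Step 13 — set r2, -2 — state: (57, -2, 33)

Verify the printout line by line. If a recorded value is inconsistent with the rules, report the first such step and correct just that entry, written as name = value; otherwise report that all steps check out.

no error

Recomputing the run from the initial state:
step 1: r1 = -8, r2 = -9, r3 = 16
step 2: r1 = 8, r2 = -9, r3 = 16
step 3: r1 = 24, r2 = -9, r3 = 16
step 4: r1 = 24, r2 = -9, r3 = 24
step 5: r1 = 24, r2 = 9, r3 = 24
step 6: r1 = 24, r2 = 33, r3 = 24
step 7: r1 = 24, r2 = 33, r3 = 792
step 8: r1 = 24, r2 = 33, r3 = -792
step 9: r1 = 24, r2 = -33, r3 = -792
step 10: r1 = 24, r2 = -33, r3 = -33
step 11: r1 = 24, r2 = -33, r3 = 33
step 12: r1 = 57, r2 = -33, r3 = 33
step 13: r1 = 57, r2 = -2, r3 = 33
This matches the printout at every step.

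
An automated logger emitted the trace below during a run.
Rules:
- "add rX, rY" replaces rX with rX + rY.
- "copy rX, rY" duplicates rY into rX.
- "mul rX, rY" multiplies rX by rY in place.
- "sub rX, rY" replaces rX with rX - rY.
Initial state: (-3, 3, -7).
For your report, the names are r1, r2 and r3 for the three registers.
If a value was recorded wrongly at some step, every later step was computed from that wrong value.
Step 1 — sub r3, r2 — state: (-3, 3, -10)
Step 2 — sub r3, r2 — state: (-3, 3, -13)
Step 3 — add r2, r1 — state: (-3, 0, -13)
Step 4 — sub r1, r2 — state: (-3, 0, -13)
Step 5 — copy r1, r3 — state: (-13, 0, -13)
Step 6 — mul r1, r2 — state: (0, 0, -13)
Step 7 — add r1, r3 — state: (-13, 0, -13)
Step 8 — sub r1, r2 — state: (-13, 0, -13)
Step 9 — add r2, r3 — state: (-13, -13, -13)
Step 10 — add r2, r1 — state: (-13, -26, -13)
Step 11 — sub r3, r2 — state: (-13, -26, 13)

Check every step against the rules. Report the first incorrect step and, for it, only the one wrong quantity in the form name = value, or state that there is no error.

step 1: r3 = -7 - 3 = -10 -> no discrepancy
step 2: r3 = -10 - 3 = -13 -> same as recorded
step 3: r2 = 3 + -3 = 0 -> agrees with the trace
step 4: r1 = -3 - 0 = -3 -> matches
step 5: r1 = -13 -> in agreement
step 6: r1 = -13 * 0 = 0 -> exactly as logged
step 7: r1 = 0 + -13 = -13 -> consistent with the trace
step 8: r1 = -13 - 0 = -13 -> in agreement
step 9: r2 = 0 + -13 = -13 -> in agreement
step 10: r2 = -13 + -13 = -26 -> in agreement
step 11: r3 = -13 - -26 = 13 -> matches
All entries verified; no error found.

no error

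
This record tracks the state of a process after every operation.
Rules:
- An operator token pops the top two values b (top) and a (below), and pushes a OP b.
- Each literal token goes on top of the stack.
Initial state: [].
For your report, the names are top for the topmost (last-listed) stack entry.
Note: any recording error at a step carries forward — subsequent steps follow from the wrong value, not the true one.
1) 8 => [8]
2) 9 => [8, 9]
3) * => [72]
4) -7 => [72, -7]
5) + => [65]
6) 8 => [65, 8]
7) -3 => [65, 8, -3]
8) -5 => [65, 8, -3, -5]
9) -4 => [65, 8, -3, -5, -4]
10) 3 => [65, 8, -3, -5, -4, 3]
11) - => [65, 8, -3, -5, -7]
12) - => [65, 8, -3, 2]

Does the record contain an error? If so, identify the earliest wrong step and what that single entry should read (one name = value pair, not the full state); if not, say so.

no error

step 1: push 8: top = 8 -> same as recorded
step 2: push 9: top = 9 -> verified
step 3: 8 * 9 = 72 -> consistent with the record
step 4: push -7: top = -7 -> agrees with the record
step 5: 72 + -7 = 65 -> no discrepancy
step 6: push 8: top = 8 -> matches
step 7: push -3: top = -3 -> confirmed correct
step 8: push -5: top = -5 -> matches
step 9: push -4: top = -4 -> checks out
step 10: push 3: top = 3 -> no discrepancy
step 11: -4 - 3 = -7 -> matches
step 12: -5 - -7 = 2 -> agrees with the record
All entries verified; no error found.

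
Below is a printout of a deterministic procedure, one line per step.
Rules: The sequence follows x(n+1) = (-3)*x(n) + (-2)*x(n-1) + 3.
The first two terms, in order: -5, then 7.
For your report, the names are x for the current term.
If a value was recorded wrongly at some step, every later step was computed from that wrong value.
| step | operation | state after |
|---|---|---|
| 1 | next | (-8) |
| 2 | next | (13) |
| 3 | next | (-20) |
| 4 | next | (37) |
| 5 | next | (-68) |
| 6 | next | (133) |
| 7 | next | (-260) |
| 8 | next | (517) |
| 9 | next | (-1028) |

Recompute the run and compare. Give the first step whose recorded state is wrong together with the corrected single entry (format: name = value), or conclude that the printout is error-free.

step 1: x = -3*(7) + (-2)*(-5) + (3) = -8 -> same as recorded
step 2: x = -3*(-8) + (-2)*(7) + (3) = 13 -> agrees with the printout
step 3: x = -3*(13) + (-2)*(-8) + (3) = -20 -> in agreement
step 4: x = -3*(-20) + (-2)*(13) + (3) = 37 -> agrees with the printout
step 5: x = -3*(37) + (-2)*(-20) + (3) = -68 -> matches
step 6: x = -3*(-68) + (-2)*(37) + (3) = 133 -> matches
step 7: x = -3*(133) + (-2)*(-68) + (3) = -260 -> same as recorded
step 8: x = -3*(-260) + (-2)*(133) + (3) = 517 -> no discrepancy
step 9: x = -3*(517) + (-2)*(-260) + (3) = -1028 -> agrees with the printout
All steps check out; nothing to correct.

no error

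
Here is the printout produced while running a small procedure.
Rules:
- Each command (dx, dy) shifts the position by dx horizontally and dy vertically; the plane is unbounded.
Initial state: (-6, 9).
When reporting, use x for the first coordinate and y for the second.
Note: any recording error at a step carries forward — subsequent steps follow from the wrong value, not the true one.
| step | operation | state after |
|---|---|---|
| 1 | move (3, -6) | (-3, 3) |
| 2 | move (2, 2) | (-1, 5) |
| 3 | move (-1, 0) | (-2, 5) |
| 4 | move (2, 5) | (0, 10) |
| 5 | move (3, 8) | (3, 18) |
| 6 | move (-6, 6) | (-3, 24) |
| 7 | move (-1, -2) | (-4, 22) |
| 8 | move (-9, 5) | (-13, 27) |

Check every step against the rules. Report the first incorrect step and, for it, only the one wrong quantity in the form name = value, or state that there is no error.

Recomputing the run from the initial state:
step 1: x = -3, y = 3
step 2: x = -1, y = 5
step 3: x = -2, y = 5
step 4: x = 0, y = 10
step 5: x = 3, y = 18
step 6: x = -3, y = 24
step 7: x = -4, y = 22
step 8: x = -13, y = 27
This matches the printout at every step.

no error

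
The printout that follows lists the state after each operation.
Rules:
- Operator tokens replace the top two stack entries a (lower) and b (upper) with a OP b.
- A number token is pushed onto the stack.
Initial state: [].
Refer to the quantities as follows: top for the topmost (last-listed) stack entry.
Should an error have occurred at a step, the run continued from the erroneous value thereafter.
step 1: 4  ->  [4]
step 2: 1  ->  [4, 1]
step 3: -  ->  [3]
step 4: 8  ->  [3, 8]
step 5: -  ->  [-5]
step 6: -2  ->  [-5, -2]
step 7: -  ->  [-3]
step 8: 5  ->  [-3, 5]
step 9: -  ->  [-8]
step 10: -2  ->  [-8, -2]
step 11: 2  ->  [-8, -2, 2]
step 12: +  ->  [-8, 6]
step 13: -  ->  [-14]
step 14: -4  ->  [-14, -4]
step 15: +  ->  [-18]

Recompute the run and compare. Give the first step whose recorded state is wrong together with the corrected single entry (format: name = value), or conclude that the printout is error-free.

step 12, top = 0

Recomputing the run from the initial state:
step 1: [4]
step 2: [4, 1]
step 3: [3]
step 4: [3, 8]
step 5: [-5]
step 6: [-5, -2]
step 7: [-3]
step 8: [-3, 5]
step 9: [-8]
step 10: [-8, -2]
step 11: [-8, -2, 2]
step 12: [-8, 0]
step 13: [-8]
step 14: [-8, -4]
step 15: [-12]
The first disagreement with the printout is at step 12, where the value should be top = 0.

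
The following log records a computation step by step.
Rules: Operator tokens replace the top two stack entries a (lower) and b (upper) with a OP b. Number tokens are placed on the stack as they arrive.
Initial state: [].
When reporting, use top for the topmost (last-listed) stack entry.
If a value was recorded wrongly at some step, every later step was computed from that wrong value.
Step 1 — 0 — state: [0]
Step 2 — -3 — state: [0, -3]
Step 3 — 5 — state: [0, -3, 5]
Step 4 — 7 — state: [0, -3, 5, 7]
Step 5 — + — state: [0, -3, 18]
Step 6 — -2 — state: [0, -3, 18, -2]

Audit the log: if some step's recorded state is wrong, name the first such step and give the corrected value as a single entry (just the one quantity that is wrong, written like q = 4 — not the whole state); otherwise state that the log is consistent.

Recomputing the run from the initial state:
step 1: [0]
step 2: [0, -3]
step 3: [0, -3, 5]
step 4: [0, -3, 5, 7]
step 5: [0, -3, 12]
step 6: [0, -3, 12, -2]
The first disagreement with the log is at step 5, where the value should be top = 12.

step 5, top = 12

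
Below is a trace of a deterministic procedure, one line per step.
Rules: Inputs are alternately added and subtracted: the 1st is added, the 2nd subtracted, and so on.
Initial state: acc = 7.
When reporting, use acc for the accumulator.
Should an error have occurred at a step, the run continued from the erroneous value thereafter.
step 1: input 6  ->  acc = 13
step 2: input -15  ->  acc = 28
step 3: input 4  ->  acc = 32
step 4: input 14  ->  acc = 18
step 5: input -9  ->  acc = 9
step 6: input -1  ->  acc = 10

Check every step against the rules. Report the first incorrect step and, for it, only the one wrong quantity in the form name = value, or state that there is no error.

no error

1. acc = 7 + 6 = 13 (matches)
2. acc = 13 - -15 = 28 (agrees with the trace)
3. acc = 28 + 4 = 32 (in agreement)
4. acc = 32 - 14 = 18 (checks out)
5. acc = 18 + -9 = 9 (agrees with the trace)
6. acc = 9 - -1 = 10 (agrees with the trace)
Each recorded entry agrees with the recomputation.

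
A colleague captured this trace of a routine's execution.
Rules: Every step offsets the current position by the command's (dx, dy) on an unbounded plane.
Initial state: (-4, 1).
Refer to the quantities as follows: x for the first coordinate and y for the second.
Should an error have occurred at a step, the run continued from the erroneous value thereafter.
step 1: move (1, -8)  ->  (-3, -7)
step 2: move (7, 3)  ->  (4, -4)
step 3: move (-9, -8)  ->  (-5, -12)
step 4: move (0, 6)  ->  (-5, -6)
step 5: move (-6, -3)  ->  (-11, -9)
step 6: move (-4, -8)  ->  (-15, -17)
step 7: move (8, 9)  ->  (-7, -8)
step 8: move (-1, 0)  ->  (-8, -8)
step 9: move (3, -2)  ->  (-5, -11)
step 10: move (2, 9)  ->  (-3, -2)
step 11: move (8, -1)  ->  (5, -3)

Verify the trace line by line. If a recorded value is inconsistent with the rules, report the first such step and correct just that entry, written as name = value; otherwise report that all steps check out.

step 9, y = -10

Recomputing the run from the initial state:
step 1: x = -3, y = -7
step 2: x = 4, y = -4
step 3: x = -5, y = -12
step 4: x = -5, y = -6
step 5: x = -11, y = -9
step 6: x = -15, y = -17
step 7: x = -7, y = -8
step 8: x = -8, y = -8
step 9: x = -5, y = -10
step 10: x = -3, y = -1
step 11: x = 5, y = -2
The first disagreement with the trace is at step 9, where the value should be y = -10.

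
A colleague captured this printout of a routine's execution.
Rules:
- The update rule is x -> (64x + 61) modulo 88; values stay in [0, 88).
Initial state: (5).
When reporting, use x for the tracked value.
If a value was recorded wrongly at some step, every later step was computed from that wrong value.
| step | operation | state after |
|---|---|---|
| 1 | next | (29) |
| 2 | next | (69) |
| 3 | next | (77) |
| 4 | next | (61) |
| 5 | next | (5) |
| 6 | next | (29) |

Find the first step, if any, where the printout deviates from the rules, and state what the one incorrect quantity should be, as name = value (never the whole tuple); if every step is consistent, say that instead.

Recomputing the run from the initial state:
step 1: x = 29
step 2: x = 69
step 3: x = 77
step 4: x = 61
step 5: x = 5
step 6: x = 29
This matches the printout at every step.

no error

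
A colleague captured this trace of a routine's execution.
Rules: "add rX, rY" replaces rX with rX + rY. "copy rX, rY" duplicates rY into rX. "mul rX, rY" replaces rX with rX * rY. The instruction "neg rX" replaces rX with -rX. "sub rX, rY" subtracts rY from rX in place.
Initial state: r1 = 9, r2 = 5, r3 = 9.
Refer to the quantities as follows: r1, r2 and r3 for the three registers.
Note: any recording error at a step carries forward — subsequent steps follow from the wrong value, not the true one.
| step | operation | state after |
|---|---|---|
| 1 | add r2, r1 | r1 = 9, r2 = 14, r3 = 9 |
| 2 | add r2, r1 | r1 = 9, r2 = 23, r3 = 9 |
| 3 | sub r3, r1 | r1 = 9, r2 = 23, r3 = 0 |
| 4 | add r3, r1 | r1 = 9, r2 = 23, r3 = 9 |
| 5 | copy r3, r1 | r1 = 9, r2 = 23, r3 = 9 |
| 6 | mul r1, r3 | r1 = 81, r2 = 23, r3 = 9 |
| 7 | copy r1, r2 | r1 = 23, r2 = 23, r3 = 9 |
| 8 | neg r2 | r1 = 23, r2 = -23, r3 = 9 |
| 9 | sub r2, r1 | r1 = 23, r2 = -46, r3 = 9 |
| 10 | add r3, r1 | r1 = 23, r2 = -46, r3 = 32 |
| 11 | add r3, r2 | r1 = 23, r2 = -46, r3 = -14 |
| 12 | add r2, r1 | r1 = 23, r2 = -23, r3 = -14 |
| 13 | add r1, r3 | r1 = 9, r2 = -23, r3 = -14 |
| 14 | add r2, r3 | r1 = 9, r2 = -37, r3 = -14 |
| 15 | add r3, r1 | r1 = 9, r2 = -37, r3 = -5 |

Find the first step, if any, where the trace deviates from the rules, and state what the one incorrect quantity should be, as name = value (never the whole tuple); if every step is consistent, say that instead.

no error

Recomputing the run from the initial state:
step 1: r1 = 9, r2 = 14, r3 = 9
step 2: r1 = 9, r2 = 23, r3 = 9
step 3: r1 = 9, r2 = 23, r3 = 0
step 4: r1 = 9, r2 = 23, r3 = 9
step 5: r1 = 9, r2 = 23, r3 = 9
step 6: r1 = 81, r2 = 23, r3 = 9
step 7: r1 = 23, r2 = 23, r3 = 9
step 8: r1 = 23, r2 = -23, r3 = 9
step 9: r1 = 23, r2 = -46, r3 = 9
step 10: r1 = 23, r2 = -46, r3 = 32
step 11: r1 = 23, r2 = -46, r3 = -14
step 12: r1 = 23, r2 = -23, r3 = -14
step 13: r1 = 9, r2 = -23, r3 = -14
step 14: r1 = 9, r2 = -37, r3 = -14
step 15: r1 = 9, r2 = -37, r3 = -5
This matches the trace at every step.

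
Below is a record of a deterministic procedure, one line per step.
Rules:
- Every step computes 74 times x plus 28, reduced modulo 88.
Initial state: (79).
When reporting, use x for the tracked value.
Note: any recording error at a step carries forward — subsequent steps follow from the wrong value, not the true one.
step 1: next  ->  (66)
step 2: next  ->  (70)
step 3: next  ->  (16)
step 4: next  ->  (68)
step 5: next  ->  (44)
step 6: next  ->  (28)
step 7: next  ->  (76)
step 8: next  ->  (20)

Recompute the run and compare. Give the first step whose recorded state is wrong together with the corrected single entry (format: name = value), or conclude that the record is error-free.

step 1: x = (74*79 + 28) mod 88 = 66 -> consistent with the record
step 2: x = (74*66 + 28) mod 88 = 72 -> first mismatch against the record
So the first discrepancy is step 2, where the right value is x = 72.

step 2, x = 72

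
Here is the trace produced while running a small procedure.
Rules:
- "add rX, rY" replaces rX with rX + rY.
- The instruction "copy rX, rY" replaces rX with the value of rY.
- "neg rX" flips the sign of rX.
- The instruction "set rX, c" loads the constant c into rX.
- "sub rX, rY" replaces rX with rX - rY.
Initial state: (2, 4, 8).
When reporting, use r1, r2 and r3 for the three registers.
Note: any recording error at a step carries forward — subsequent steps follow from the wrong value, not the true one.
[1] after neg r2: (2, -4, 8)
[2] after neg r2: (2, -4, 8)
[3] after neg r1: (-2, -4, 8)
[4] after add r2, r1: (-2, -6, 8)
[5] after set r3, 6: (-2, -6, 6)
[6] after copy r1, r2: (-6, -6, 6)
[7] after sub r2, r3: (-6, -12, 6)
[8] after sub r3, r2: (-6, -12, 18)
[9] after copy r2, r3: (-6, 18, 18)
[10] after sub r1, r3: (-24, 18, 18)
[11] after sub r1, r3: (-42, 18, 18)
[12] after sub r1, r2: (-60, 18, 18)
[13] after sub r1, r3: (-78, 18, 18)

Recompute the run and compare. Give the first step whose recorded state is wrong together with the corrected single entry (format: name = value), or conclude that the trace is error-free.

Recomputing the run from the initial state:
step 1: r1 = 2, r2 = -4, r3 = 8
step 2: r1 = 2, r2 = 4, r3 = 8
step 3: r1 = -2, r2 = 4, r3 = 8
step 4: r1 = -2, r2 = 2, r3 = 8
step 5: r1 = -2, r2 = 2, r3 = 6
step 6: r1 = 2, r2 = 2, r3 = 6
step 7: r1 = 2, r2 = -4, r3 = 6
step 8: r1 = 2, r2 = -4, r3 = 10
step 9: r1 = 2, r2 = 10, r3 = 10
step 10: r1 = -8, r2 = 10, r3 = 10
step 11: r1 = -18, r2 = 10, r3 = 10
step 12: r1 = -28, r2 = 10, r3 = 10
step 13: r1 = -38, r2 = 10, r3 = 10
The first disagreement with the trace is at step 2, where the value should be r2 = 4.

step 2, r2 = 4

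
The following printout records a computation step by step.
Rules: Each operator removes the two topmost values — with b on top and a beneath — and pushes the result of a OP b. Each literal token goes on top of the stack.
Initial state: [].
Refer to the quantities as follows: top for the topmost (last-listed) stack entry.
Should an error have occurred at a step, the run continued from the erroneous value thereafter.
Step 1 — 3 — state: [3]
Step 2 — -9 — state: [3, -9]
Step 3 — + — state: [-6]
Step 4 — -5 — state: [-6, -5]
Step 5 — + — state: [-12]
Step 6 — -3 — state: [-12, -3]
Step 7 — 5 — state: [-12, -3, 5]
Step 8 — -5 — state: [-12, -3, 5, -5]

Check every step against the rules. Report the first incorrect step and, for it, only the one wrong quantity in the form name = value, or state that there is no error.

step 5, top = -11

Recomputing the run from the initial state:
step 1: [3]
step 2: [3, -9]
step 3: [-6]
step 4: [-6, -5]
step 5: [-11]
step 6: [-11, -3]
step 7: [-11, -3, 5]
step 8: [-11, -3, 5, -5]
The first disagreement with the printout is at step 5, where the value should be top = -11.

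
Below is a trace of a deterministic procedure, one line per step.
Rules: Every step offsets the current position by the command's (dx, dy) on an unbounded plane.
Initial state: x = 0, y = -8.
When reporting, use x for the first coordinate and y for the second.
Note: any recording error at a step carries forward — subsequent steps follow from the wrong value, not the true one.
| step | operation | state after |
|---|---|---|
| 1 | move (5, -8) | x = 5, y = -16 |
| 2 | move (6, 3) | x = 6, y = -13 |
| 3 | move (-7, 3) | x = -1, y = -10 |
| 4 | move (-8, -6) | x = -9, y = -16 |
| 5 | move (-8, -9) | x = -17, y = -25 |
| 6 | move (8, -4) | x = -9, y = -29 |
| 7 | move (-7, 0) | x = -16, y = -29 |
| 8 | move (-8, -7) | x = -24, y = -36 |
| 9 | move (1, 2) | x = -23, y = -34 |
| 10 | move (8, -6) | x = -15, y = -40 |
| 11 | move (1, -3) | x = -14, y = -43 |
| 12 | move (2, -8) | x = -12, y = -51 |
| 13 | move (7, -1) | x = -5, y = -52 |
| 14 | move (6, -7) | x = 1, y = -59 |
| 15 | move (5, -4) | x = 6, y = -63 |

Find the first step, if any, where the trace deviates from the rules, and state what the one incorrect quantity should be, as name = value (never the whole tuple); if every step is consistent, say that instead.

step 2, x = 11

Step 1: x = 0 + (5) = 5, y = -8 + (-8) = -16 — verified.
Step 2: x = 5 + (6) = 11, y = -16 + (3) = -13 — this is not what the trace shows.
Conclusion: step 2 carries the first error; the entry should be x = 11.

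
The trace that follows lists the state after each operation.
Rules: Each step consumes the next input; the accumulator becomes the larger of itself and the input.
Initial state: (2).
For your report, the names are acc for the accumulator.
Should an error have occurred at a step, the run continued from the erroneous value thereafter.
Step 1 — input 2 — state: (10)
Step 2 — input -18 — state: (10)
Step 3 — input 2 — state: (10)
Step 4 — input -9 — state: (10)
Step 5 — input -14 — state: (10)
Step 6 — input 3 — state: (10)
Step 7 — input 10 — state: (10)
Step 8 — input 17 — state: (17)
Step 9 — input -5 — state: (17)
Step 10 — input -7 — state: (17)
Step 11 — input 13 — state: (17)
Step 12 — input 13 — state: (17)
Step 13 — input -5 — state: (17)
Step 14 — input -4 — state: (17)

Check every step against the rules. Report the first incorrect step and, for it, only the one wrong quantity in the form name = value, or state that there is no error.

Recomputing the run from the initial state:
step 1: acc = 2
step 2: acc = 2
step 3: acc = 2
step 4: acc = 2
step 5: acc = 2
step 6: acc = 3
step 7: acc = 10
step 8: acc = 17
step 9: acc = 17
step 10: acc = 17
step 11: acc = 17
step 12: acc = 17
step 13: acc = 17
step 14: acc = 17
The first disagreement with the trace is at step 1, where the value should be acc = 2.

step 1, acc = 2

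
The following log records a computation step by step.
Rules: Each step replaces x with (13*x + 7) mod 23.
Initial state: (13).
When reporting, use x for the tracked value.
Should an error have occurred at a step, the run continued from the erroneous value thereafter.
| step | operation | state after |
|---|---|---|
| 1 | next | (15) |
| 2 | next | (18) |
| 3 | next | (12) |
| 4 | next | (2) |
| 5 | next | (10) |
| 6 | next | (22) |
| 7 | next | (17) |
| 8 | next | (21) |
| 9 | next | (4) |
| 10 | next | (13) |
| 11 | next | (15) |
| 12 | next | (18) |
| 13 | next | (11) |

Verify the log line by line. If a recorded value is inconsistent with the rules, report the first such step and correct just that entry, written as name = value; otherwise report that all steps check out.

step 1: x = (13*13 + 7) mod 23 = 15 -> consistent with the log
step 2: x = (13*15 + 7) mod 23 = 18 -> same as recorded
step 3: x = (13*18 + 7) mod 23 = 11 -> the log disagrees here
First deviation found at step 3; the corrected entry is x = 11.

step 3, x = 11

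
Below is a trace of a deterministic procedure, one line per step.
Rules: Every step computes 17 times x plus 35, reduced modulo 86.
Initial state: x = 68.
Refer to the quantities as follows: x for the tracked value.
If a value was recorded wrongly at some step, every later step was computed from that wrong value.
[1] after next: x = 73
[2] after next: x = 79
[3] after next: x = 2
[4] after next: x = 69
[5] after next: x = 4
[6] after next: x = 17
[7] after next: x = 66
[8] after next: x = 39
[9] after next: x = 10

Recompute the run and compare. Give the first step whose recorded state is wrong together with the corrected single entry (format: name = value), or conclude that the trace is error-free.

1. x = (17*68 + 35) mod 86 = 73 (exactly as logged)
2. x = (17*73 + 35) mod 86 = 72 (the recorded entry deviates here)
First deviation found at step 2; the corrected entry is x = 72.

step 2, x = 72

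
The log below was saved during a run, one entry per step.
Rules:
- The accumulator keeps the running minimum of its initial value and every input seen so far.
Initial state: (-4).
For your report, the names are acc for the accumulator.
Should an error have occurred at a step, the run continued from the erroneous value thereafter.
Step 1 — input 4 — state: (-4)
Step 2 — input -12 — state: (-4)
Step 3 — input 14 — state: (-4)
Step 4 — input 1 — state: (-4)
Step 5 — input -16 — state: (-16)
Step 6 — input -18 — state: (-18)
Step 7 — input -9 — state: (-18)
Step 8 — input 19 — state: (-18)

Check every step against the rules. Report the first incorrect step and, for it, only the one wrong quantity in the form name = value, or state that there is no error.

Step 1: acc = min(-4, 4) = -4 — same as recorded.
Step 2: acc = min(-4, -12) = -12 — first mismatch against the log.
That makes step 2 the first incorrect line — acc = -12 is what it should show.

step 2, acc = -12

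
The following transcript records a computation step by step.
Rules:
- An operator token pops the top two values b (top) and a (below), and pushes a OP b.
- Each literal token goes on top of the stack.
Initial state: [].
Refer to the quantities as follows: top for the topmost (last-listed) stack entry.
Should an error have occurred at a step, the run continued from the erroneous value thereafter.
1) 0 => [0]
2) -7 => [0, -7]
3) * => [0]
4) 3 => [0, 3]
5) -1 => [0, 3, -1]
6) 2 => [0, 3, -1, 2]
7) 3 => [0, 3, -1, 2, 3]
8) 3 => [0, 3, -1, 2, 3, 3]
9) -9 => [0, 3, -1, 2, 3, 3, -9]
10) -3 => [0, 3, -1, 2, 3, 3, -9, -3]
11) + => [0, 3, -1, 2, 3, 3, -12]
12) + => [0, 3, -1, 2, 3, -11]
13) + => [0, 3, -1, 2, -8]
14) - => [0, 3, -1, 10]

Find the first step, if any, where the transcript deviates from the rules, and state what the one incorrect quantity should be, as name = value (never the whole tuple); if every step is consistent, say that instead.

Recomputing the run from the initial state:
step 1: [0]
step 2: [0, -7]
step 3: [0]
step 4: [0, 3]
step 5: [0, 3, -1]
step 6: [0, 3, -1, 2]
step 7: [0, 3, -1, 2, 3]
step 8: [0, 3, -1, 2, 3, 3]
step 9: [0, 3, -1, 2, 3, 3, -9]
step 10: [0, 3, -1, 2, 3, 3, -9, -3]
step 11: [0, 3, -1, 2, 3, 3, -12]
step 12: [0, 3, -1, 2, 3, -9]
step 13: [0, 3, -1, 2, -6]
step 14: [0, 3, -1, 8]
The first disagreement with the transcript is at step 12, where the value should be top = -9.

step 12, top = -9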